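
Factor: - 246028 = -2^2* 61507^1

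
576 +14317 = 14893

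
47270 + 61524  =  108794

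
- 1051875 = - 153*6875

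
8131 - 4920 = 3211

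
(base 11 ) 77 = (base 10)84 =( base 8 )124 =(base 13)66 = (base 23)3F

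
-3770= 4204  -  7974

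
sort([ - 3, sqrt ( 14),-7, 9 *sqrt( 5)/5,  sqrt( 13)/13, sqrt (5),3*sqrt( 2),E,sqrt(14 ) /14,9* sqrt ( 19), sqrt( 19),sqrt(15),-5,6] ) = [- 7, - 5, - 3,sqrt(14 )/14,sqrt(13 )/13,sqrt (5 ),E,sqrt ( 14),sqrt(15),9*sqrt(5)/5,3*sqrt(2 ), sqrt(19),6, 9 * sqrt (19) ] 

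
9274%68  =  26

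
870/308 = 2 + 127/154 = 2.82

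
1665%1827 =1665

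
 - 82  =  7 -89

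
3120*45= 140400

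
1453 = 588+865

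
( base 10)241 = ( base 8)361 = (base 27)8P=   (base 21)ba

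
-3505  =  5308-8813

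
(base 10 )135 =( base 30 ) 4f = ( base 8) 207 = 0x87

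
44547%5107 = 3691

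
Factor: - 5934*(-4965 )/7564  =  14731155/3782 =2^( - 1 )*3^2*5^1*23^1*31^( - 1)*43^1*61^( - 1 )*331^1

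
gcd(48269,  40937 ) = 611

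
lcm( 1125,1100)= 49500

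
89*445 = 39605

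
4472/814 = 5 +201/407 = 5.49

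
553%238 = 77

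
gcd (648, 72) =72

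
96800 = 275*352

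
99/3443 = 9/313 = 0.03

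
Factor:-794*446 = -2^2*223^1*397^1 = - 354124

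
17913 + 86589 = 104502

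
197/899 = 197/899 = 0.22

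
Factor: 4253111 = 17^1*29^1*8627^1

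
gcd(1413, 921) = 3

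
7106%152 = 114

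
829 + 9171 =10000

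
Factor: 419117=113^1* 3709^1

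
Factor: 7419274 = 2^1*541^1*6857^1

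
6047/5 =6047/5  =  1209.40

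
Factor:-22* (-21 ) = 462 = 2^1*3^1*7^1*11^1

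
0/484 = 0 = 0.00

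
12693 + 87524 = 100217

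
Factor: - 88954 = - 2^1*79^1*563^1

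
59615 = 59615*1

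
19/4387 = 19/4387 = 0.00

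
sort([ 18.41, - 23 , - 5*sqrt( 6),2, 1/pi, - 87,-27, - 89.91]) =[ - 89.91 ,-87,  -  27,  -  23,- 5*sqrt( 6) , 1/pi, 2 , 18.41]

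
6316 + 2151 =8467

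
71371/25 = 2854 + 21/25  =  2854.84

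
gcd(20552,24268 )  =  4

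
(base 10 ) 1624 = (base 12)B34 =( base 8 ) 3130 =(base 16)658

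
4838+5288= 10126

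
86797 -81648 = 5149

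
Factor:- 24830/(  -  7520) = 2483/752=2^( - 4 ) * 13^1  *  47^( - 1)*191^1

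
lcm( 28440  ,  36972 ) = 369720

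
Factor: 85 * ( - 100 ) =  - 2^2 * 5^3 * 17^1 = - 8500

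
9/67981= 9/67981 = 0.00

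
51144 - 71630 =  - 20486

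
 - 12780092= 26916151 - 39696243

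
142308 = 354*402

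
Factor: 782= 2^1 * 17^1 * 23^1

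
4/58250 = 2/29125 =0.00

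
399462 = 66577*6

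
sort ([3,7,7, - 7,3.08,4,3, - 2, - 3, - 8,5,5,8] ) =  [- 8,  -  7, - 3,-2,3,3,3.08,4, 5,5, 7,7,8]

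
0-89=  - 89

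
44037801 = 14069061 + 29968740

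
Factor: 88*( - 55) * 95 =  - 2^3*5^2*11^2 * 19^1  =  - 459800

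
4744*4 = 18976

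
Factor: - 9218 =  - 2^1*11^1*419^1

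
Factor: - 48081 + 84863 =36782 =2^1 * 53^1 * 347^1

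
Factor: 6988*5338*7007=261374721608 = 2^3*7^2*11^1* 13^1 * 17^1*157^1*1747^1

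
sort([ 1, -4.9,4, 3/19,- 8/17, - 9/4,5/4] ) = [ -4.9,-9/4,-8/17, 3/19, 1, 5/4, 4 ]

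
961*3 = 2883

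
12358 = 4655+7703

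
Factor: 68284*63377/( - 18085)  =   - 2^2 * 5^( - 1) * 43^1 * 397^1*3617^ ( - 1)*63377^1= - 4327635068/18085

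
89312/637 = 89312/637 = 140.21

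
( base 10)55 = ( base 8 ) 67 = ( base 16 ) 37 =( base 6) 131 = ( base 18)31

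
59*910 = 53690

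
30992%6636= 4448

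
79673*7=557711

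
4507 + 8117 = 12624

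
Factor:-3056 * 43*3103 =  - 2^4*29^1*43^1*107^1 * 191^1 =- 407759024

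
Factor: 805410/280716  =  2^( - 1 ) * 3^2*5^1*19^1*149^( - 1)=855/298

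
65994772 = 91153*724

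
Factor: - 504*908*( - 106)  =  2^6*3^2 * 7^1*53^1*227^1 = 48508992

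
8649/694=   8649/694 = 12.46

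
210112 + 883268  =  1093380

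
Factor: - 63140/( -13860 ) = 41/9 = 3^(-2 )*41^1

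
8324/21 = 8324/21  =  396.38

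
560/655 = 112/131 = 0.85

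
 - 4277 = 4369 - 8646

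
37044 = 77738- 40694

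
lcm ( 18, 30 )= 90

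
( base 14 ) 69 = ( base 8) 135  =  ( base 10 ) 93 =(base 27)3C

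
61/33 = 61/33= 1.85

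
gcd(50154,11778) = 78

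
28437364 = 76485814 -48048450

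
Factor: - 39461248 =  - 2^7*308291^1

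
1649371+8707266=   10356637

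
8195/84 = 97 + 47/84 = 97.56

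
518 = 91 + 427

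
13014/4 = 6507/2 = 3253.50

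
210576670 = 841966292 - 631389622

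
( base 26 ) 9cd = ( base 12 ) 3861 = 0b1100100001001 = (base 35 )584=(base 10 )6409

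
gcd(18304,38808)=88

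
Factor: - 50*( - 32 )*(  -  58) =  - 92800  =  -  2^7*5^2*29^1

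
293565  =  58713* 5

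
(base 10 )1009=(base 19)2f2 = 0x3F1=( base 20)2a9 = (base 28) 181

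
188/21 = 8 + 20/21 = 8.95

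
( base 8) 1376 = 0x2fe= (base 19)226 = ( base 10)766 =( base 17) 2b1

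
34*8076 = 274584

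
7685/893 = 7685/893 = 8.61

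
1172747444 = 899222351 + 273525093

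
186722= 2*93361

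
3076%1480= 116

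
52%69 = 52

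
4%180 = 4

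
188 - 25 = 163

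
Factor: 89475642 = 2^1*3^2* 751^1 * 6619^1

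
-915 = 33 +-948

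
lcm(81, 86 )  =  6966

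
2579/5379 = 2579/5379 = 0.48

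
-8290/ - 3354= 2 + 791/1677 = 2.47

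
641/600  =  1 + 41/600 = 1.07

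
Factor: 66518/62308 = 2^( - 1 ) * 37^(  -  1)*79^1 = 79/74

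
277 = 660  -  383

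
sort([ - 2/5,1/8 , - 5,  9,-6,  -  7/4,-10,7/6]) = [ -10,-6,- 5, - 7/4, - 2/5,1/8,7/6,9]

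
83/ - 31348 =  - 1+31265/31348 = - 0.00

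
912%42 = 30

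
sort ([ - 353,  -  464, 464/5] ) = [ - 464  , - 353,464/5]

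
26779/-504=  -  26779/504 = - 53.13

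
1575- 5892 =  - 4317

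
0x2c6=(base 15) 325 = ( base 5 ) 10320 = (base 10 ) 710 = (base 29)OE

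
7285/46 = 158 + 17/46 = 158.37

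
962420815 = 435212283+527208532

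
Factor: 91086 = 2^1*3^1*17^1*19^1* 47^1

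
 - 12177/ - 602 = 20 + 137/602 = 20.23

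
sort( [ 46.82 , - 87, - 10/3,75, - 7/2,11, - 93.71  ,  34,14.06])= [ - 93.71, - 87, - 7/2, - 10/3, 11, 14.06,34, 46.82,75]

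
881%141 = 35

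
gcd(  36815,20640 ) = 5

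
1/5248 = 1/5248= 0.00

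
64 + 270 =334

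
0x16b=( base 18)123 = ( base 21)h6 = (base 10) 363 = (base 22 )gb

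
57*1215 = 69255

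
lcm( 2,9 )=18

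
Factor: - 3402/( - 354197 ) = 2^1*3^5*7^1*271^( - 1)*1307^(  -  1) 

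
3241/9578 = 3241/9578=0.34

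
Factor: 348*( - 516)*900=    - 161611200 = - 2^6*3^4*5^2*29^1*43^1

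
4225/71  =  59+36/71=59.51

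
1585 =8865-7280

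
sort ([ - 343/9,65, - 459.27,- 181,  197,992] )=[ - 459.27, - 181, - 343/9, 65, 197,992 ]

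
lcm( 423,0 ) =0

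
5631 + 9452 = 15083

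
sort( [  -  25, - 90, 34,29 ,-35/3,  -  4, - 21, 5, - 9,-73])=[ - 90, - 73, - 25,  -  21, - 35/3,  -  9, - 4, 5, 29, 34]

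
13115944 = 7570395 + 5545549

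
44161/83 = 532 + 5/83 = 532.06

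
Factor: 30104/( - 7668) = -2^1*3^( - 3 )*53^1=- 106/27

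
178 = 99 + 79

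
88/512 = 11/64 = 0.17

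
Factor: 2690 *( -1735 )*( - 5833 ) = 27223485950 = 2^1*5^2*19^1 * 269^1*307^1*347^1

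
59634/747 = 79 + 69/83= 79.83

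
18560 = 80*232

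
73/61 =73/61 = 1.20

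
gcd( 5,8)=1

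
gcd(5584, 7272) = 8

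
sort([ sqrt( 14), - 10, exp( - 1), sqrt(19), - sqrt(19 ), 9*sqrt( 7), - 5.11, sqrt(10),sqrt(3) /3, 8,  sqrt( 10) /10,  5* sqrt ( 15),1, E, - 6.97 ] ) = [ - 10, - 6.97, - 5.11,  -  sqrt(19 ),sqrt( 10)/10, exp (-1 ), sqrt( 3 )/3,1, E, sqrt( 10), sqrt( 14),sqrt(19 ) , 8, 5*sqrt(15), 9*sqrt( 7) ]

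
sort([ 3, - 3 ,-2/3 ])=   [ - 3, - 2/3,3]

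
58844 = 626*94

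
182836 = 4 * 45709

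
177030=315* 562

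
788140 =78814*10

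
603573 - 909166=-305593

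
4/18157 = 4/18157 =0.00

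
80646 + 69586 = 150232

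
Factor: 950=2^1*5^2*19^1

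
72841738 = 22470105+50371633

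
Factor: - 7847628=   -  2^2  *3^1*653969^1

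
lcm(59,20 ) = 1180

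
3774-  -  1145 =4919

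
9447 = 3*3149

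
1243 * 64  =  79552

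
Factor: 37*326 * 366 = 2^2*3^1*37^1*61^1*163^1 = 4414692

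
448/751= 448/751 = 0.60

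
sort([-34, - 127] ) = [-127,  -  34]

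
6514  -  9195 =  - 2681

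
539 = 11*49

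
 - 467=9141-9608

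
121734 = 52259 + 69475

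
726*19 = 13794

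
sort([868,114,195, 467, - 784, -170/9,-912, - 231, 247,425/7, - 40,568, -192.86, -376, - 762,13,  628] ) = [  -  912, - 784, - 762,- 376,-231,  -  192.86, - 40, - 170/9,13 , 425/7,  114, 195,247, 467,568, 628,868 ]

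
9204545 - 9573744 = -369199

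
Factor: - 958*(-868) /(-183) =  - 831544/183 =- 2^3*3^( - 1 )*7^1 * 31^1*61^ ( -1 )*479^1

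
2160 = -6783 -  - 8943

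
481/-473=- 481/473 = - 1.02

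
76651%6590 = 4161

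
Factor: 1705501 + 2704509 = 4410010  =  2^1 * 5^1*11^1*47^1*853^1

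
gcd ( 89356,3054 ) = 2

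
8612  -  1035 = 7577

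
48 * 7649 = 367152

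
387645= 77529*5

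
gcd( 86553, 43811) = 1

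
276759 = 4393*63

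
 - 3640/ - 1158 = 1820/579 = 3.14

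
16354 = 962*17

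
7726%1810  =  486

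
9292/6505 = 1 + 2787/6505 = 1.43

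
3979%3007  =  972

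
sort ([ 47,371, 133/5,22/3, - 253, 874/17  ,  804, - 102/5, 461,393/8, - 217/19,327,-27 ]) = [ - 253,-27, - 102/5, - 217/19, 22/3, 133/5, 47, 393/8, 874/17, 327,371, 461,  804] 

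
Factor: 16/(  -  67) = -2^4* 67^( - 1) 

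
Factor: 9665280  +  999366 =10664646 = 2^1*3^1 * 1777441^1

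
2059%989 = 81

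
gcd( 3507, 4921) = 7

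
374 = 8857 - 8483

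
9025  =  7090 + 1935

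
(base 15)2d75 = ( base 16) 2639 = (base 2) 10011000111001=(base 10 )9785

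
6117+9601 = 15718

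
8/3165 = 8/3165 = 0.00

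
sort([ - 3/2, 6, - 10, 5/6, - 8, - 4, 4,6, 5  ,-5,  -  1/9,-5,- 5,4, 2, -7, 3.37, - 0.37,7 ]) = [ - 10, - 8,-7,-5,  -  5, - 5 , - 4,-3/2,-0.37, - 1/9,5/6 , 2,3.37, 4,4, 5, 6,6, 7]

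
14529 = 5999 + 8530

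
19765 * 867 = 17136255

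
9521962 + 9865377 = 19387339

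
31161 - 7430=23731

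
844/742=1 + 51/371= 1.14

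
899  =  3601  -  2702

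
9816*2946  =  28917936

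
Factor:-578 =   -  2^1*17^2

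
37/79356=37/79356=0.00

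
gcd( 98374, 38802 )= 2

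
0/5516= 0 = 0.00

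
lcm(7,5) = 35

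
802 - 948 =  - 146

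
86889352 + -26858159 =60031193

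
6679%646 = 219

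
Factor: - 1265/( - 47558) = 2^( - 1 )*5^1*7^(  -  1) *11^1*23^1*43^ (-1)*79^( - 1)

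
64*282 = 18048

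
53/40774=53/40774 =0.00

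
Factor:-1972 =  - 2^2 * 17^1*29^1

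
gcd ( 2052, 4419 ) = 9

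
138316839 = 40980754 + 97336085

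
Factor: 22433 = 22433^1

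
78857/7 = 78857/7 = 11265.29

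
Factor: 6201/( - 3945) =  - 2067/1315  =  - 3^1*5^(-1)*13^1*53^1*263^( - 1 ) 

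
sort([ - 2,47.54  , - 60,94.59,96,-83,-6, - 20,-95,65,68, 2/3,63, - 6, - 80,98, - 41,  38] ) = [ - 95, - 83,  -  80, - 60,-41, - 20 ,-6 , - 6, - 2,2/3,38,47.54, 63 , 65,68,94.59,96, 98 ] 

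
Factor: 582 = 2^1*3^1*97^1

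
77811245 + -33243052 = 44568193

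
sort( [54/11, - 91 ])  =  [ - 91,54/11 ]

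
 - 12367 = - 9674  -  2693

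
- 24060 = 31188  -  55248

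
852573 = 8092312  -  7239739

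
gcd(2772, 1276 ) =44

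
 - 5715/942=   -  1905/314 = -  6.07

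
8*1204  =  9632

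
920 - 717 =203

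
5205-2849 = 2356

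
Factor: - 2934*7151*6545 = - 2^1 * 3^2*  5^1 * 7^1*11^1 *17^1* 163^1*7151^1 = - 137320867530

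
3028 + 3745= 6773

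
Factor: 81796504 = 2^3*10224563^1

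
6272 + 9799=16071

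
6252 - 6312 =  - 60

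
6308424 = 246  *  25644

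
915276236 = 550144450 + 365131786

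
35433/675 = 3937/75 = 52.49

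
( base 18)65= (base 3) 11012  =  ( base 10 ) 113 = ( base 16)71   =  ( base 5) 423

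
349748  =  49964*7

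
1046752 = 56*18692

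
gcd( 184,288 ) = 8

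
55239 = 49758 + 5481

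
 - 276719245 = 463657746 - 740376991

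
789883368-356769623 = 433113745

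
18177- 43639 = -25462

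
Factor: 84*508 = 42672 = 2^4*3^1*7^1*127^1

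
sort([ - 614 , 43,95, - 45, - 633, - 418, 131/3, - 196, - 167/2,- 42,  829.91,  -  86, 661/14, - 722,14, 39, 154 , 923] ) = [ - 722 , - 633,-614, - 418, - 196 , - 86, - 167/2, - 45, - 42,14,39, 43,131/3,661/14,95, 154, 829.91,923] 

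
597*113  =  67461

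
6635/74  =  89 +49/74 =89.66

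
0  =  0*664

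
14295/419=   34+49/419  =  34.12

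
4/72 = 1/18= 0.06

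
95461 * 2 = 190922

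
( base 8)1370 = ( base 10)760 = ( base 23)1a1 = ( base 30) pa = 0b1011111000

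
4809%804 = 789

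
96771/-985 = -99 + 744/985=-  98.24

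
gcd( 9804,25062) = 6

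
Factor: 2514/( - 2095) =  -6/5 = -2^1*3^1*5^(- 1)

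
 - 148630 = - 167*890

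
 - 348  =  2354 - 2702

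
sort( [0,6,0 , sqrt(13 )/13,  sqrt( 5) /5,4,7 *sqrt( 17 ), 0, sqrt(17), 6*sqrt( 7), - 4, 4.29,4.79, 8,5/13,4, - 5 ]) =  [-5, - 4, 0, 0,0, sqrt(13)/13,5/13, sqrt(5 )/5, 4, 4,  sqrt( 17 ), 4.29,4.79, 6,8,  6*sqrt(7 ),7*sqrt( 17 )]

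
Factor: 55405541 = 55405541^1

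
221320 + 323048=544368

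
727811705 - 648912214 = 78899491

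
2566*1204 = 3089464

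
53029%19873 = 13283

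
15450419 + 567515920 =582966339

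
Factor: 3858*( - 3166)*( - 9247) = 112946815716 = 2^2*3^1*7^1  *  643^1*1321^1 * 1583^1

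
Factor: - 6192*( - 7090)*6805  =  298748210400  =  2^5*3^2*5^2*43^1 * 709^1*1361^1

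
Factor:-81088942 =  -2^1 * 11^1*3685861^1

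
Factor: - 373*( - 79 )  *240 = 7072080 = 2^4*3^1*5^1 * 79^1*373^1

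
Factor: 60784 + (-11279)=49505 = 5^1*9901^1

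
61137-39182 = 21955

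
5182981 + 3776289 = 8959270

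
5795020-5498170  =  296850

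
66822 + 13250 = 80072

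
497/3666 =497/3666 =0.14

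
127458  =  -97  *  (  -  1314 ) 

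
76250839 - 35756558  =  40494281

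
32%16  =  0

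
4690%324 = 154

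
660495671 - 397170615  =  263325056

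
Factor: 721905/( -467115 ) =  -11^( - 1)*17^1 = -17/11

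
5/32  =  5/32 = 0.16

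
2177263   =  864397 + 1312866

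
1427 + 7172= 8599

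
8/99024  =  1/12378 = 0.00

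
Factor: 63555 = 3^1*5^1 * 19^1 * 223^1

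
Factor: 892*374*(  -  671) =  - 2^3*11^2* 17^1 * 61^1*223^1 = - 223850968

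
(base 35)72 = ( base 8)367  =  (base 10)247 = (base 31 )7U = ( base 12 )187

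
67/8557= 67/8557 = 0.01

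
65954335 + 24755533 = 90709868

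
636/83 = 7+55/83= 7.66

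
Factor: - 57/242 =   -  2^ (  -  1)*3^1*11^(-2) * 19^1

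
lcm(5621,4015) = 28105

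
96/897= 32/299 = 0.11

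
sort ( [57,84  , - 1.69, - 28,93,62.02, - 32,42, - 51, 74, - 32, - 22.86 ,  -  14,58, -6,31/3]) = [ - 51 , - 32, - 32, - 28, - 22.86 , - 14,  -  6, - 1.69,  31/3,42,57,58 , 62.02, 74,84, 93] 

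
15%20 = 15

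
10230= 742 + 9488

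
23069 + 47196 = 70265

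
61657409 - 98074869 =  - 36417460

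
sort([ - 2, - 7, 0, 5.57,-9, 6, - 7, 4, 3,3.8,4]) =[ - 9, - 7, - 7, - 2,0,3,3.8, 4, 4,5.57,6]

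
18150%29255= 18150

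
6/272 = 3/136 = 0.02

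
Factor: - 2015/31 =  - 5^1*13^1 = - 65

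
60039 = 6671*9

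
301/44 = 301/44 = 6.84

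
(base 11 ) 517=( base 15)2B8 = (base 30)kn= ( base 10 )623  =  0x26f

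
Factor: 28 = 2^2 * 7^1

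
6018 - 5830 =188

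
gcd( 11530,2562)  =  2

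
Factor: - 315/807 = -105/269 = - 3^1*5^1*  7^1*269^( - 1)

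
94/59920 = 47/29960 = 0.00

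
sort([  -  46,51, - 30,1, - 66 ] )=[-66, -46, - 30,1,51 ]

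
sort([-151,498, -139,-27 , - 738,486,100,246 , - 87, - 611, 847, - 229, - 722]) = [ - 738,-722,-611 , - 229,-151, - 139,-87, - 27,  100, 246,486, 498, 847]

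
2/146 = 1/73 = 0.01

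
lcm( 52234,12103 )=992446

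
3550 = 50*71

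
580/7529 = 580/7529  =  0.08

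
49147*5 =245735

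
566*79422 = 44952852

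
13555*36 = 487980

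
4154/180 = 2077/90 = 23.08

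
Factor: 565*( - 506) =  - 2^1 * 5^1*11^1*23^1*113^1  =  - 285890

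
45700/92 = 496+ 17/23 = 496.74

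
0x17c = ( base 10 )380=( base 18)132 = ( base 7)1052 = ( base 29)d3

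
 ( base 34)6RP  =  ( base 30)8mj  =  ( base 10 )7879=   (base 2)1111011000111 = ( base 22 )g63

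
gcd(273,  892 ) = 1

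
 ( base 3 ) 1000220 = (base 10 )753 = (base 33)MR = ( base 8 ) 1361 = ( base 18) 25F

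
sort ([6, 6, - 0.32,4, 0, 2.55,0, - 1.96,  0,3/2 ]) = [ - 1.96,-0.32,0 , 0,0,3/2 , 2.55, 4, 6, 6] 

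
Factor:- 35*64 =-2240 =- 2^6*5^1*7^1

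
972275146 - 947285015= 24990131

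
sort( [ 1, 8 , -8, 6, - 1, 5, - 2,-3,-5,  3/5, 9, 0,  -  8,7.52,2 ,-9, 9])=[-9, - 8 ,  -  8, - 5, - 3, - 2, - 1, 0, 3/5, 1,  2,5,6 , 7.52,8,9, 9]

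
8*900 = 7200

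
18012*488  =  8789856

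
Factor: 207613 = 7^2*19^1*223^1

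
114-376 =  - 262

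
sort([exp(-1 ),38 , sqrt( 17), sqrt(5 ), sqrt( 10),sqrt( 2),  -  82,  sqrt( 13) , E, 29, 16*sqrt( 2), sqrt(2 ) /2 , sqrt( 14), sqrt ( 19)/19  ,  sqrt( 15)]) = [-82, sqrt(19)/19, exp(  -  1), sqrt( 2)/2,sqrt(2 ),sqrt( 5 ), E , sqrt( 10 ), sqrt ( 13), sqrt( 14), sqrt( 15), sqrt(17), 16*sqrt(2), 29,38 ] 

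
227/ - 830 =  - 227/830 = - 0.27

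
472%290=182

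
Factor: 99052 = 2^2* 24763^1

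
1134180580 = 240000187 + 894180393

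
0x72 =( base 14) 82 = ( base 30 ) 3O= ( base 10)114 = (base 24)4I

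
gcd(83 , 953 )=1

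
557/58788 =557/58788 = 0.01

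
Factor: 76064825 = 5^2*29^1*104917^1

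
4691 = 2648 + 2043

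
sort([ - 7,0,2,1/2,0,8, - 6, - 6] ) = [ - 7,-6, -6, 0, 0,  1/2, 2,8] 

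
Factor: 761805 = 3^6*5^1 * 11^1*19^1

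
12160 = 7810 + 4350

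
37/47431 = 37/47431 = 0.00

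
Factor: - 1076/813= - 2^2 * 3^ ( - 1 ) * 269^1 * 271^( - 1 ) 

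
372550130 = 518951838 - 146401708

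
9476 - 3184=6292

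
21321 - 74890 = -53569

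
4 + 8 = 12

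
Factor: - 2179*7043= - 15346697 = -2179^1*7043^1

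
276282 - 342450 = - 66168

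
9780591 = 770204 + 9010387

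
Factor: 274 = 2^1*137^1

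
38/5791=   38/5791 = 0.01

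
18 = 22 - 4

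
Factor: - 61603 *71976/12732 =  - 369494794/1061 = - 2^1*1061^ ( - 1)*2999^1 * 61603^1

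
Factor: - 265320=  - 2^3 * 3^2* 5^1*11^1*67^1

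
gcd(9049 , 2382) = 1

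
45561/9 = 5062 + 1/3 = 5062.33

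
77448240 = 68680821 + 8767419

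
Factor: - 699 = -3^1*233^1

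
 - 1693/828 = -3 + 791/828 =- 2.04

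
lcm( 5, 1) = 5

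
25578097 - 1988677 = 23589420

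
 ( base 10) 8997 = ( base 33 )88L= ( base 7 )35142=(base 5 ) 241442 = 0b10001100100101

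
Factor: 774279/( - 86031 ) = - 9 = - 3^2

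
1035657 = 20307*51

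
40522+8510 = 49032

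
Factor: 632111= 17^1*19^2 * 103^1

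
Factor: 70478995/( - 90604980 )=  -  14095799/18120996 = - 2^( - 2 )*3^( - 5) * 103^(-1)*181^( - 1)*14095799^1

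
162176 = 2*81088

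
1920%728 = 464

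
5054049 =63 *80223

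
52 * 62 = 3224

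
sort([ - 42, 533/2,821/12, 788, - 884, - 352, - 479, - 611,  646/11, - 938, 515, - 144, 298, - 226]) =[ - 938, - 884,-611, - 479, - 352, - 226,-144, - 42, 646/11 , 821/12, 533/2,298 , 515, 788]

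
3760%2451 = 1309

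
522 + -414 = 108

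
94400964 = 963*98028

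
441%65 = 51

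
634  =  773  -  139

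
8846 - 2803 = 6043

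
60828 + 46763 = 107591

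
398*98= 39004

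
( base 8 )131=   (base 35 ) 2J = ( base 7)155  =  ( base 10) 89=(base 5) 324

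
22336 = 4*5584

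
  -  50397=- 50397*1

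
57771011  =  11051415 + 46719596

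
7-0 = 7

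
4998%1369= 891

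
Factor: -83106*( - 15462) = 2^2*3^9 * 19^1*859^1  =  1284984972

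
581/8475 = 581/8475   =  0.07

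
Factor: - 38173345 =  - 5^1*7^1*103^1*10589^1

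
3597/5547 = 1199/1849 = 0.65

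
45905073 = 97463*471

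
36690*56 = 2054640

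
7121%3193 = 735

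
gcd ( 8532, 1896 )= 948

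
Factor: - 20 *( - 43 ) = 860 = 2^2*5^1*43^1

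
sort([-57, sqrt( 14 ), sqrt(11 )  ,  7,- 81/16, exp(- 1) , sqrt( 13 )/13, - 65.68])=[ - 65.68, - 57, - 81/16,sqrt(13) /13, exp (-1 ),sqrt(11), sqrt( 14), 7 ]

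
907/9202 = 907/9202= 0.10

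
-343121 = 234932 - 578053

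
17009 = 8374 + 8635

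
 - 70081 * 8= - 560648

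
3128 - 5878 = -2750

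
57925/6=9654 + 1/6 = 9654.17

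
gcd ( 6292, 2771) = 1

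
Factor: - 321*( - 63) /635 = 3^3*5^( - 1)*7^1 * 107^1*127^( - 1) = 20223/635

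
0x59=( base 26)3b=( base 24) 3H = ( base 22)41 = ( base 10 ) 89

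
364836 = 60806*6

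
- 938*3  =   - 2814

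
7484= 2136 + 5348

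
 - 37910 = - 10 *3791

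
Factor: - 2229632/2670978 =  - 2^6 * 3^( - 1 )*199^( - 1)*2237^( - 1)*17419^1 = - 1114816/1335489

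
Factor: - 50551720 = -2^3*5^1*1263793^1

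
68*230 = 15640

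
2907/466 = 2907/466 = 6.24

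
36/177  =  12/59  =  0.20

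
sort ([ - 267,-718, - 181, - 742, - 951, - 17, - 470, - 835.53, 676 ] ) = [ - 951, - 835.53, - 742, - 718, - 470, -267,-181, - 17, 676]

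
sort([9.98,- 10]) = [ -10,9.98]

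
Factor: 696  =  2^3*3^1 * 29^1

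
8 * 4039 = 32312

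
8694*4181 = 36349614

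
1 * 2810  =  2810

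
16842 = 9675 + 7167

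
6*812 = 4872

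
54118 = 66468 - 12350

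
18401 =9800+8601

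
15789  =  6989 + 8800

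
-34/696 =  - 1 + 331/348 = - 0.05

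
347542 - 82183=265359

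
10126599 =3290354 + 6836245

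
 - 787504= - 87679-699825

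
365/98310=73/19662  =  0.00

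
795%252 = 39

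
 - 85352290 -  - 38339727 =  - 47012563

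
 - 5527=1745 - 7272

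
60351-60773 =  - 422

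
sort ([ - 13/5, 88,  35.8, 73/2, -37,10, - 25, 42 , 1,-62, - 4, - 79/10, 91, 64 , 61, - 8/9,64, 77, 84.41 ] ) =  [ - 62,  -  37, - 25 ,- 79/10,-4, - 13/5,  -  8/9, 1,  10, 35.8  ,  73/2,42, 61, 64,64,77, 84.41, 88, 91] 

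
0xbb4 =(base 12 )1898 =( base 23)5f6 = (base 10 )2996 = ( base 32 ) 2tk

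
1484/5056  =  371/1264 = 0.29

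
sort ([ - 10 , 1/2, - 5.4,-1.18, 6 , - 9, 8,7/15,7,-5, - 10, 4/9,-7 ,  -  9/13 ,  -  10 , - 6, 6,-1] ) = [-10,- 10, -10,  -  9, -7  , - 6,-5.4, - 5  , - 1.18 ,-1 , - 9/13,  4/9 , 7/15,1/2 , 6, 6,7, 8]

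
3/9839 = 3/9839 = 0.00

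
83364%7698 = 6384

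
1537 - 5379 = - 3842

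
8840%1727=205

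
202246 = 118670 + 83576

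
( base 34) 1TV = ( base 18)6CD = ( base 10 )2173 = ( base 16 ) 87d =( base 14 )B13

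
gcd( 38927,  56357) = 581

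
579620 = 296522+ 283098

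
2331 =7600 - 5269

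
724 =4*181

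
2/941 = 2/941 = 0.00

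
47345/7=47345/7 = 6763.57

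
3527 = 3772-245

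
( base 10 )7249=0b1110001010001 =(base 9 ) 10844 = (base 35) 5w4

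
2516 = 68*37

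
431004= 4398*98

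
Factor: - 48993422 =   -  2^1*17^1*1440983^1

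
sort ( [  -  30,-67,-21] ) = [-67 , - 30, - 21]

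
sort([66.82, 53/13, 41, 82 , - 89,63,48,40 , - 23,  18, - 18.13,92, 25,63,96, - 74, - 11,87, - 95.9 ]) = [-95.9, - 89, - 74, - 23, - 18.13, - 11, 53/13, 18,25,  40,  41,48,63,63,66.82, 82, 87,92, 96]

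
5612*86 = 482632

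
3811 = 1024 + 2787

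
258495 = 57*4535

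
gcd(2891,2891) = 2891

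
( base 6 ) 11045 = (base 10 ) 1541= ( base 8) 3005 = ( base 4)120011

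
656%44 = 40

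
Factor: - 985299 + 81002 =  - 904297 = -904297^1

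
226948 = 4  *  56737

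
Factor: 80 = 2^4*5^1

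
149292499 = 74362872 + 74929627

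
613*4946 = 3031898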